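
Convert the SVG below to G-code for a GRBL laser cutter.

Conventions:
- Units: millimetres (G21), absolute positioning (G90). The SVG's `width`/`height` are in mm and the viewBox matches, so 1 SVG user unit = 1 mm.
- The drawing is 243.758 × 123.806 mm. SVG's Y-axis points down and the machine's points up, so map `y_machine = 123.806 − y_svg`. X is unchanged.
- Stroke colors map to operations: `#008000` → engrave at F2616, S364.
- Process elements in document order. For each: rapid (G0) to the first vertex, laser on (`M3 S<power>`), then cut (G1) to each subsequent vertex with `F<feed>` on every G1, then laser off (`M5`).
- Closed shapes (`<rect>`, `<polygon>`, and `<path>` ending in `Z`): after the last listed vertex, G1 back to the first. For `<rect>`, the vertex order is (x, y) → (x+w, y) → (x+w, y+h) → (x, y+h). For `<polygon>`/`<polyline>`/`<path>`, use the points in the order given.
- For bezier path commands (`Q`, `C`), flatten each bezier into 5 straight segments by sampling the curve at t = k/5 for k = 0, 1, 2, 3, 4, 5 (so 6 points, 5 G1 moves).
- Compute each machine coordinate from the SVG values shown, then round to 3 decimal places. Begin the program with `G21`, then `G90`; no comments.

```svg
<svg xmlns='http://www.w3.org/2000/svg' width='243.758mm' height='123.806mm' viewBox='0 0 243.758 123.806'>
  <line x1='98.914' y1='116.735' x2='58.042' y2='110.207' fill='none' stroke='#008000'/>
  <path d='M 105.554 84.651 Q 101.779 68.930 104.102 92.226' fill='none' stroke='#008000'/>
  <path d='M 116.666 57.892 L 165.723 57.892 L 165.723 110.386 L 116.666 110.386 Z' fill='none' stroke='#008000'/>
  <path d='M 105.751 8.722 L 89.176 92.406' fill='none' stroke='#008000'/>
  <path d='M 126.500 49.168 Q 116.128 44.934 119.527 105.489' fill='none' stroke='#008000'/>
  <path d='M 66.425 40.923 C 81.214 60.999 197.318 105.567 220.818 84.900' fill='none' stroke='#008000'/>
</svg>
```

G21
G90
G0 X98.914 Y7.071
M3 S364
G1 X58.042 Y13.599 F2616
M5
G0 X105.554 Y39.155
M3 S364
G1 X104.288 Y43.883 F2616
G1 X103.510 Y45.489 F2616
G1 X103.219 Y43.974 F2616
G1 X103.417 Y39.338 F2616
G1 X104.102 Y31.580 F2616
M5
G0 X116.666 Y65.914
M3 S364
G1 X165.723 Y65.914 F2616
G1 X165.723 Y13.420 F2616
G1 X116.666 Y13.420 F2616
G1 X116.666 Y65.914 F2616
M5
G0 X105.751 Y115.084
M3 S364
G1 X89.176 Y31.400 F2616
M5
G0 X126.500 Y74.638
M3 S364
G1 X122.902 Y73.740 F2616
G1 X120.406 Y67.659 F2616
G1 X119.011 Y56.395 F2616
G1 X118.718 Y39.947 F2616
G1 X119.527 Y18.317 F2616
M5
G0 X66.425 Y82.883
M3 S364
G1 X85.905 Y68.616 F2616
G1 X120.392 Y52.778 F2616
G1 X160.579 Y39.676 F2616
G1 X197.157 Y33.616 F2616
G1 X220.818 Y38.906 F2616
M5

viewBox `0 0 243.758 123.806` with mm width/height → 1 unit = 1 mm. Flip: y_m = 123.806 − y_svg.

**Shape 1** — `<line>` line segment, stroke `#008000` → engrave (S364, F2616). Machine vertices: (98.914,7.071) → (58.042,13.599). Open path.

**Shape 2** — `<path>` quadratic bezier, stroke `#008000` → engrave (S364, F2616). Control points (SVG): P0=(105.554,84.651), P1=(101.779,68.930), P2=(104.102,92.226); sampled at t=k/5. Machine vertices: (105.554,39.155) → (104.288,43.883) → (103.510,45.489) → (103.219,43.974) → (103.417,39.338) → (104.102,31.580). Open path.

**Shape 3** — `<path>` rectangle, stroke `#008000` → engrave (S364, F2616). Machine vertices: (116.666,65.914) → (165.723,65.914) → (165.723,13.420) → (116.666,13.420) → (116.666,65.914). Closed: final G1 returns to the first vertex.

**Shape 4** — `<path>` line segment, stroke `#008000` → engrave (S364, F2616). Machine vertices: (105.751,115.084) → (89.176,31.400). Open path.

**Shape 5** — `<path>` quadratic bezier, stroke `#008000` → engrave (S364, F2616). Control points (SVG): P0=(126.500,49.168), P1=(116.128,44.934), P2=(119.527,105.489); sampled at t=k/5. Machine vertices: (126.500,74.638) → (122.902,73.740) → (120.406,67.659) → (119.011,56.395) → (118.718,39.947) → (119.527,18.317). Open path.

**Shape 6** — `<path>` cubic bezier, stroke `#008000` → engrave (S364, F2616). Control points (SVG): P0=(66.425,40.923), P1=(81.214,60.999), P2=(197.318,105.567), P3=(220.818,84.900); sampled at t=k/5. Machine vertices: (66.425,82.883) → (85.905,68.616) → (120.392,52.778) → (160.579,39.676) → (197.157,33.616) → (220.818,38.906). Open path.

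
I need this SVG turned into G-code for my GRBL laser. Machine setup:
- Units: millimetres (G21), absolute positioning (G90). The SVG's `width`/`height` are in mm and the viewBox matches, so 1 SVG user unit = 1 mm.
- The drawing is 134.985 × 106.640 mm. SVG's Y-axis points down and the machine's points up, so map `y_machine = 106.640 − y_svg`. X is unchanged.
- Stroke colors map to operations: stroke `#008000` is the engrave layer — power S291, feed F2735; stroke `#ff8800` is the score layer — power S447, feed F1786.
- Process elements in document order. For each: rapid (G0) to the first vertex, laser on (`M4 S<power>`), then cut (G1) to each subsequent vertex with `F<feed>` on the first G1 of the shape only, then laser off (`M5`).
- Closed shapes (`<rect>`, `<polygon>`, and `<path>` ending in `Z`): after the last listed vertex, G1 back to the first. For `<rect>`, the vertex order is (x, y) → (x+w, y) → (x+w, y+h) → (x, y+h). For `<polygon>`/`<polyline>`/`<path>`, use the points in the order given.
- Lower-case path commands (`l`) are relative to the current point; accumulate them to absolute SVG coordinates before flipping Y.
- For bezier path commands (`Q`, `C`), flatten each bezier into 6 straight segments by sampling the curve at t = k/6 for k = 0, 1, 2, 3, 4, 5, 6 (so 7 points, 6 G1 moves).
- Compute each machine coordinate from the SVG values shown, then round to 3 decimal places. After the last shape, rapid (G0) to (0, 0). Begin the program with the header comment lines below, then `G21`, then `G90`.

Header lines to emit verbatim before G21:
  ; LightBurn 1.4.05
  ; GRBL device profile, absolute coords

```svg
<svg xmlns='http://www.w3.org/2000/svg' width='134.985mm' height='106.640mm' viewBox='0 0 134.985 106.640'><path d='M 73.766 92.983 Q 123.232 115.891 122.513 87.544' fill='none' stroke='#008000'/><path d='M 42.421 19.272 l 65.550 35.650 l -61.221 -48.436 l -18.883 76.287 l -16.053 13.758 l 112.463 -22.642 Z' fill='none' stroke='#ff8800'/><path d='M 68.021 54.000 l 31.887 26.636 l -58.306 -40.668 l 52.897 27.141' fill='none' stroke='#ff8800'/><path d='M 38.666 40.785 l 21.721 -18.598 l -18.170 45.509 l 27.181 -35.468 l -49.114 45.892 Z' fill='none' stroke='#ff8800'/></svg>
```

1 u = 1 mm; y_m = 106.640 − y.

[1] `<path>` quadratic bezier, #008000→engrave S291 F2735: (73.766,13.657) → (88.861,7.445) → (101.167,4.080) → (110.686,3.563) → (117.416,5.893) → (121.359,11.071) → (122.513,19.096)

[2] `<path>` closed polygon, #ff8800→score S447 F1786: (42.421,87.368) → (107.971,51.718) → (46.750,100.154) → (27.867,23.867) → (11.814,10.109) → (124.277,32.751) → (42.421,87.368) (closed)

[3] `<path>` open polyline, #ff8800→score S447 F1786: (68.021,52.640) → (99.908,26.004) → (41.602,66.672) → (94.499,39.531)

[4] `<path>` closed polygon, #ff8800→score S447 F1786: (38.666,65.855) → (60.387,84.453) → (42.217,38.944) → (69.398,74.412) → (20.284,28.520) → (38.666,65.855) (closed)

; LightBurn 1.4.05
; GRBL device profile, absolute coords
G21
G90
G0 X73.766 Y13.657
M4 S291
G1 X88.861 Y7.445 F2735
G1 X101.167 Y4.080
G1 X110.686 Y3.563
G1 X117.416 Y5.893
G1 X121.359 Y11.071
G1 X122.513 Y19.096
M5
G0 X42.421 Y87.368
M4 S447
G1 X107.971 Y51.718 F1786
G1 X46.750 Y100.154
G1 X27.867 Y23.867
G1 X11.814 Y10.109
G1 X124.277 Y32.751
G1 X42.421 Y87.368
M5
G0 X68.021 Y52.640
M4 S447
G1 X99.908 Y26.004 F1786
G1 X41.602 Y66.672
G1 X94.499 Y39.531
M5
G0 X38.666 Y65.855
M4 S447
G1 X60.387 Y84.453 F1786
G1 X42.217 Y38.944
G1 X69.398 Y74.412
G1 X20.284 Y28.520
G1 X38.666 Y65.855
M5
G0 X0.000 Y0.000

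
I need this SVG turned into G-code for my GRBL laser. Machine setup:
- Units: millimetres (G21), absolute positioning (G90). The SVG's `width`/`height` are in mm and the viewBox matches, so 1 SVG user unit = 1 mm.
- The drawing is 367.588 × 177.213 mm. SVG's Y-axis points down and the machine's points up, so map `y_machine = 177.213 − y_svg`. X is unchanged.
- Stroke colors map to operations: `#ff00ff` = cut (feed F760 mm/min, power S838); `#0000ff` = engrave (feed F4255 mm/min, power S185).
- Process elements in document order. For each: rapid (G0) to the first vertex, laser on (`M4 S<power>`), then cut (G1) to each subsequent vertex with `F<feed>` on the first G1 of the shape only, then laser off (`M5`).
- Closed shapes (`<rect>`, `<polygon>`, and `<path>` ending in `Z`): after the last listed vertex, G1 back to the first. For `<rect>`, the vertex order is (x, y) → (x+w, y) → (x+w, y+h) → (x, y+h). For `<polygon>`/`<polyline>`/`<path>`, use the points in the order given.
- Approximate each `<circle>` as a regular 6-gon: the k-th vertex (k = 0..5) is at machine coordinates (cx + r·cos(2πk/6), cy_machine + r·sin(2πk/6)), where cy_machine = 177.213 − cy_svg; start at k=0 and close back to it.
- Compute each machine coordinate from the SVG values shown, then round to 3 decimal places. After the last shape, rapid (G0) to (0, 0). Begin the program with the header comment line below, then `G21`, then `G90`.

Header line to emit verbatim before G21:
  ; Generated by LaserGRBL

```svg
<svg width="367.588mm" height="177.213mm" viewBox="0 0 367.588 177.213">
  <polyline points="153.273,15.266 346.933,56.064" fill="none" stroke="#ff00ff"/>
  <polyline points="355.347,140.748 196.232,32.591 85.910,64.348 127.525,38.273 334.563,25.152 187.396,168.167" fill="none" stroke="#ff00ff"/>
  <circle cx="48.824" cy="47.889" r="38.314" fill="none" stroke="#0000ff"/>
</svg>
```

; Generated by LaserGRBL
G21
G90
G0 X153.273 Y161.947
M4 S838
G1 X346.933 Y121.149 F760
M5
G0 X355.347 Y36.465
M4 S838
G1 X196.232 Y144.622 F760
G1 X85.910 Y112.865
G1 X127.525 Y138.940
G1 X334.563 Y152.061
G1 X187.396 Y9.046
M5
G0 X87.138 Y129.324
M4 S185
G1 X67.981 Y162.505 F4255
G1 X29.667 Y162.505
G1 X10.510 Y129.324
G1 X29.667 Y96.143
G1 X67.981 Y96.143
G1 X87.138 Y129.324
M5
G0 X0.000 Y0.000

viewBox `0 0 367.588 177.213` with mm width/height → 1 unit = 1 mm. Flip: y_m = 177.213 − y_svg.

**Shape 1** — `<polyline>` line segment, stroke `#ff00ff` → cut (S838, F760). Machine vertices: (153.273,161.947) → (346.933,121.149). Open path.

**Shape 2** — `<polyline>` open polyline, stroke `#ff00ff` → cut (S838, F760). Machine vertices: (355.347,36.465) → (196.232,144.622) → (85.910,112.865) → (127.525,138.940) → (334.563,152.061) → (187.396,9.046). Open path.

**Shape 3** — `<circle>` circle, stroke `#0000ff` → engrave (S185, F4255). Machine vertices: (87.138,129.324) → (67.981,162.505) → (29.667,162.505) → (10.510,129.324) → (29.667,96.143) → (67.981,96.143) → (87.138,129.324). Closed: final G1 returns to the first vertex.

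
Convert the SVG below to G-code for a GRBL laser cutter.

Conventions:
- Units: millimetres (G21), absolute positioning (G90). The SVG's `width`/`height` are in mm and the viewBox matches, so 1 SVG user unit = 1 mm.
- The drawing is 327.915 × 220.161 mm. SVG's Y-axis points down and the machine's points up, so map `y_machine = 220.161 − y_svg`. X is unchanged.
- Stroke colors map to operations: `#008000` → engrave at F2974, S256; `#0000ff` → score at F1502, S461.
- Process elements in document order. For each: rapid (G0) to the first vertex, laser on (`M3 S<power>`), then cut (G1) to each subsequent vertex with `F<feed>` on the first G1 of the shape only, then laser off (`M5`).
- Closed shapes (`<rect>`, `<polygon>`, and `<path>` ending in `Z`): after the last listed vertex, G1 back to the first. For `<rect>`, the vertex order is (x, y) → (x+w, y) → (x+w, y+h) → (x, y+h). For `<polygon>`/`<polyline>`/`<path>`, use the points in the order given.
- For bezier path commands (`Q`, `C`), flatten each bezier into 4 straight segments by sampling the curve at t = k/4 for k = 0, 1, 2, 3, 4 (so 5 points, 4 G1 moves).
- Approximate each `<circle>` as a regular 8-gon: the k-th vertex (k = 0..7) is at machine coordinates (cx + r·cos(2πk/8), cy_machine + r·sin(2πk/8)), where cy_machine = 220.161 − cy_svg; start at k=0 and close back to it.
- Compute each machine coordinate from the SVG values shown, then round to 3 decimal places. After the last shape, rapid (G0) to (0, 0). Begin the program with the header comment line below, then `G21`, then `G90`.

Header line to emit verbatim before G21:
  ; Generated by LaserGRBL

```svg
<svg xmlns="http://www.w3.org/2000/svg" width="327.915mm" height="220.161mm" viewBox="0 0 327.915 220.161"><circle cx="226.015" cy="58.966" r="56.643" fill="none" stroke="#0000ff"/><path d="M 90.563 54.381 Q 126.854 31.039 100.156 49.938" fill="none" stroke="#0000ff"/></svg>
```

; Generated by LaserGRBL
G21
G90
G0 X282.658 Y161.195
M3 S461
G1 X266.068 Y201.248 F1502
G1 X226.015 Y217.838
G1 X185.962 Y201.248
G1 X169.372 Y161.195
G1 X185.962 Y121.142
G1 X226.015 Y104.552
G1 X266.068 Y121.142
G1 X282.658 Y161.195
M5
G0 X90.563 Y165.780
M3 S461
G1 X104.772 Y174.811 F1502
G1 X111.107 Y178.562
G1 X109.568 Y177.032
G1 X100.156 Y170.223
M5
G0 X0.000 Y0.000

1 u = 1 mm; y_m = 220.161 − y.

[1] `<circle>` circle, #0000ff→score S461 F1502: (282.658,161.195) → (266.068,201.248) → (226.015,217.838) → (185.962,201.248) → (169.372,161.195) → (185.962,121.142) → (226.015,104.552) → (266.068,121.142) → (282.658,161.195) (closed)

[2] `<path>` quadratic bezier, #0000ff→score S461 F1502: (90.563,165.780) → (104.772,174.811) → (111.107,178.562) → (109.568,177.032) → (100.156,170.223)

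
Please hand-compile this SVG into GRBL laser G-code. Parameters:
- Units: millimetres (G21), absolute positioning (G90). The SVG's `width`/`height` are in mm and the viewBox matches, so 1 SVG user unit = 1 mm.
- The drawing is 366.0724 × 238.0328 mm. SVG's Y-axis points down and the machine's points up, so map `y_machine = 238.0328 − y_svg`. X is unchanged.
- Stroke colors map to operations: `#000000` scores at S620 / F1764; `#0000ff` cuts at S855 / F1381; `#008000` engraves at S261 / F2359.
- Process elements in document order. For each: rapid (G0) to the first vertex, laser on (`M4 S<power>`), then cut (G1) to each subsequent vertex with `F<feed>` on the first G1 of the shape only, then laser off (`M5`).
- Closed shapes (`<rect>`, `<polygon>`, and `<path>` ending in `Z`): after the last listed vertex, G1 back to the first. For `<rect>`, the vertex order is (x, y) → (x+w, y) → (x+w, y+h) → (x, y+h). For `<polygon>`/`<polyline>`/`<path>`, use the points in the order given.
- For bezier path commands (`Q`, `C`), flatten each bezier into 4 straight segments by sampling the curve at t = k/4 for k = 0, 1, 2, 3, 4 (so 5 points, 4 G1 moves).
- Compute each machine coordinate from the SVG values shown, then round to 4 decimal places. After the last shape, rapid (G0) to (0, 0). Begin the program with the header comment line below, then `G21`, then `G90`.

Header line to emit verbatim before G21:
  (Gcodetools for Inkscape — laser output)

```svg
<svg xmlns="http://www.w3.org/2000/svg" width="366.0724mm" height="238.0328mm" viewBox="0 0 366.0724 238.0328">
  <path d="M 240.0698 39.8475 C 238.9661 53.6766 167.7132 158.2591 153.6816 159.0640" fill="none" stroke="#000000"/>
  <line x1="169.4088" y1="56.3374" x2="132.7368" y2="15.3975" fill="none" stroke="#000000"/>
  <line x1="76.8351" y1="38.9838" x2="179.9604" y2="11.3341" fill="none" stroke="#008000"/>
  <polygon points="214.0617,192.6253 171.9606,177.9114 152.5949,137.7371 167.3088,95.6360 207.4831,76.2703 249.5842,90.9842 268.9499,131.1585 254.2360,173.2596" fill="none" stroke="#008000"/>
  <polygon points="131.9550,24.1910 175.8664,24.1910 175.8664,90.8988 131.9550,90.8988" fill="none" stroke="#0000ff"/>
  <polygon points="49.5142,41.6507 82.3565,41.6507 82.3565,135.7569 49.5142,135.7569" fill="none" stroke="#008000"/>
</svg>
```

(Gcodetools for Inkscape — laser output)
G21
G90
G0 X240.0698 Y198.1853
M4 S620
G1 X228.0792 Y173.8368 F1764
G1 X201.7237 Y133.6930
G1 X172.9441 Y95.9912
G1 X153.6816 Y78.9688
M5
G0 X169.4088 Y181.6954
M4 S620
G1 X132.7368 Y222.6353 F1764
M5
G0 X76.8351 Y199.0490
M4 S261
G1 X179.9604 Y226.6987 F2359
M5
G0 X214.0617 Y45.4075
M4 S261
G1 X171.9606 Y60.1214 F2359
G1 X152.5949 Y100.2957
G1 X167.3088 Y142.3968
G1 X207.4831 Y161.7625
G1 X249.5842 Y147.0486
G1 X268.9499 Y106.8743
G1 X254.2360 Y64.7732
G1 X214.0617 Y45.4075
M5
G0 X131.9550 Y213.8418
M4 S855
G1 X175.8664 Y213.8418 F1381
G1 X175.8664 Y147.1340
G1 X131.9550 Y147.1340
G1 X131.9550 Y213.8418
M5
G0 X49.5142 Y196.3821
M4 S261
G1 X82.3565 Y196.3821 F2359
G1 X82.3565 Y102.2759
G1 X49.5142 Y102.2759
G1 X49.5142 Y196.3821
M5
G0 X0.0000 Y0.0000

viewBox `0 0 366.0724 238.0328` with mm width/height → 1 unit = 1 mm. Flip: y_m = 238.0328 − y_svg.

**Shape 1** — `<path>` cubic bezier, stroke `#000000` → score (S620, F1764). Control points (SVG): P0=(240.0698,39.8475), P1=(238.9661,53.6766), P2=(167.7132,158.2591), P3=(153.6816,159.0640); sampled at t=k/4. Machine vertices: (240.0698,198.1853) → (228.0792,173.8368) → (201.7237,133.6930) → (172.9441,95.9912) → (153.6816,78.9688). Open path.

**Shape 2** — `<line>` line segment, stroke `#000000` → score (S620, F1764). Machine vertices: (169.4088,181.6954) → (132.7368,222.6353). Open path.

**Shape 3** — `<line>` line segment, stroke `#008000` → engrave (S261, F2359). Machine vertices: (76.8351,199.0490) → (179.9604,226.6987). Open path.

**Shape 4** — `<polygon>` regular polygon, stroke `#008000` → engrave (S261, F2359). Machine vertices: (214.0617,45.4075) → (171.9606,60.1214) → (152.5949,100.2957) → (167.3088,142.3968) → (207.4831,161.7625) → (249.5842,147.0486) → (268.9499,106.8743) → (254.2360,64.7732) → (214.0617,45.4075). Closed: final G1 returns to the first vertex.

**Shape 5** — `<polygon>` rectangle, stroke `#0000ff` → cut (S855, F1381). Machine vertices: (131.9550,213.8418) → (175.8664,213.8418) → (175.8664,147.1340) → (131.9550,147.1340) → (131.9550,213.8418). Closed: final G1 returns to the first vertex.

**Shape 6** — `<polygon>` rectangle, stroke `#008000` → engrave (S261, F2359). Machine vertices: (49.5142,196.3821) → (82.3565,196.3821) → (82.3565,102.2759) → (49.5142,102.2759) → (49.5142,196.3821). Closed: final G1 returns to the first vertex.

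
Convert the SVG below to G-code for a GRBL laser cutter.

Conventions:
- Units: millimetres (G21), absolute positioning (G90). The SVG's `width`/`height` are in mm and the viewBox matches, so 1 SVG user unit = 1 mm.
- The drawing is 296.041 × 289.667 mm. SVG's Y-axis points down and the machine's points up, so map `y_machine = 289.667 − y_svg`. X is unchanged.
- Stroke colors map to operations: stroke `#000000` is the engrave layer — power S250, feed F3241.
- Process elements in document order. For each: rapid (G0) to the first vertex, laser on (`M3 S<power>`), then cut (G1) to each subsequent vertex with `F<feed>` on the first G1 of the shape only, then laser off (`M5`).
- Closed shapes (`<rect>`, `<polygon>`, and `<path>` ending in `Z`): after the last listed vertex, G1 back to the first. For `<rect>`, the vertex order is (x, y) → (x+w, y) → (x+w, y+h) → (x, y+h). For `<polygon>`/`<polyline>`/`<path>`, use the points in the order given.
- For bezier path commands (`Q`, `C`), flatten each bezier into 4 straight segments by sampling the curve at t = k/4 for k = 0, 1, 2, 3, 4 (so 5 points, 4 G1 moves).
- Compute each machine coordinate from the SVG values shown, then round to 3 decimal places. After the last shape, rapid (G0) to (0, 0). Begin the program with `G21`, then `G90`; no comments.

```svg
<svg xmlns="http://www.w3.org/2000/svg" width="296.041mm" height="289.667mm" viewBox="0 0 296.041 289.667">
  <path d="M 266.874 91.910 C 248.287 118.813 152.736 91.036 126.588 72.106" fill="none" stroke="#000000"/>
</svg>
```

G21
G90
G0 X266.874 Y197.757
M3 S250
G1 X240.790 Y186.840 F3241
G1 X199.566 Y190.472
G1 X156.925 Y202.697
G1 X126.588 Y217.561
M5
G0 X0.000 Y0.000

Since the viewBox matches the mm dimensions, user units are millimetres directly. The only transform is the Y-flip y_m = 289.667 − y_svg.

Shape 1 is a cubic bezier drawn with `<path>`. Its stroke #000000 means engrave at S250, F3241. After flipping Y the toolpath is (266.874,197.757) → (240.790,186.840) → (199.566,190.472) → (156.925,202.697) → (126.588,217.561).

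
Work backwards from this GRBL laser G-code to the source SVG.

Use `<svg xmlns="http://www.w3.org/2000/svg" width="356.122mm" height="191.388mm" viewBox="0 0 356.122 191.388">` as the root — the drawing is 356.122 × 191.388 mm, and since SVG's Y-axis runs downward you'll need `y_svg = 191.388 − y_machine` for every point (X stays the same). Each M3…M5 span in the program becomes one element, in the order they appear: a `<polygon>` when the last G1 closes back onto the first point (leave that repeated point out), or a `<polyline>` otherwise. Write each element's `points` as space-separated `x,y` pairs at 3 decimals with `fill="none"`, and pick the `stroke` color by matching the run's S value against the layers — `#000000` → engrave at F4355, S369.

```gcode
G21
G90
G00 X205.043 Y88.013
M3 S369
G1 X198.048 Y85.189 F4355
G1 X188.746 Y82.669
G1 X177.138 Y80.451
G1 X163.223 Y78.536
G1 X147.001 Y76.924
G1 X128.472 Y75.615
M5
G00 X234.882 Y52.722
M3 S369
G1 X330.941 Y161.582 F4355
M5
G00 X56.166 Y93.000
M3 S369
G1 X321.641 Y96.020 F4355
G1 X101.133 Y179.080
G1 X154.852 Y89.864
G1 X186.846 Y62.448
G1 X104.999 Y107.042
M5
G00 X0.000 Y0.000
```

<svg xmlns="http://www.w3.org/2000/svg" width="356.122mm" height="191.388mm" viewBox="0 0 356.122 191.388">
  <polyline points="205.043,103.375 198.048,106.199 188.746,108.719 177.138,110.937 163.223,112.852 147.001,114.464 128.472,115.773" fill="none" stroke="#000000"/>
  <polyline points="234.882,138.666 330.941,29.806" fill="none" stroke="#000000"/>
  <polyline points="56.166,98.388 321.641,95.368 101.133,12.308 154.852,101.524 186.846,128.940 104.999,84.346" fill="none" stroke="#000000"/>
</svg>

Machine Y-up, SVG Y-down with viewBox height 191.388, so y_svg = 191.388 − y_machine; X carries over. Every run uses S369, so all elements get stroke `#000000` (engrave).

Run 1: The run is open, so emit a `<polyline>` with points (Y-flipped): 205.043,103.375 198.048,106.199 188.746,108.719 177.138,110.937 163.223,112.852 147.001,114.464 128.472,115.773.

Run 2: The run is open, so emit a `<polyline>` with points (Y-flipped): 234.882,138.666 330.941,29.806.

Run 3: The run is open, so emit a `<polyline>` with points (Y-flipped): 56.166,98.388 321.641,95.368 101.133,12.308 154.852,101.524 186.846,128.940 104.999,84.346.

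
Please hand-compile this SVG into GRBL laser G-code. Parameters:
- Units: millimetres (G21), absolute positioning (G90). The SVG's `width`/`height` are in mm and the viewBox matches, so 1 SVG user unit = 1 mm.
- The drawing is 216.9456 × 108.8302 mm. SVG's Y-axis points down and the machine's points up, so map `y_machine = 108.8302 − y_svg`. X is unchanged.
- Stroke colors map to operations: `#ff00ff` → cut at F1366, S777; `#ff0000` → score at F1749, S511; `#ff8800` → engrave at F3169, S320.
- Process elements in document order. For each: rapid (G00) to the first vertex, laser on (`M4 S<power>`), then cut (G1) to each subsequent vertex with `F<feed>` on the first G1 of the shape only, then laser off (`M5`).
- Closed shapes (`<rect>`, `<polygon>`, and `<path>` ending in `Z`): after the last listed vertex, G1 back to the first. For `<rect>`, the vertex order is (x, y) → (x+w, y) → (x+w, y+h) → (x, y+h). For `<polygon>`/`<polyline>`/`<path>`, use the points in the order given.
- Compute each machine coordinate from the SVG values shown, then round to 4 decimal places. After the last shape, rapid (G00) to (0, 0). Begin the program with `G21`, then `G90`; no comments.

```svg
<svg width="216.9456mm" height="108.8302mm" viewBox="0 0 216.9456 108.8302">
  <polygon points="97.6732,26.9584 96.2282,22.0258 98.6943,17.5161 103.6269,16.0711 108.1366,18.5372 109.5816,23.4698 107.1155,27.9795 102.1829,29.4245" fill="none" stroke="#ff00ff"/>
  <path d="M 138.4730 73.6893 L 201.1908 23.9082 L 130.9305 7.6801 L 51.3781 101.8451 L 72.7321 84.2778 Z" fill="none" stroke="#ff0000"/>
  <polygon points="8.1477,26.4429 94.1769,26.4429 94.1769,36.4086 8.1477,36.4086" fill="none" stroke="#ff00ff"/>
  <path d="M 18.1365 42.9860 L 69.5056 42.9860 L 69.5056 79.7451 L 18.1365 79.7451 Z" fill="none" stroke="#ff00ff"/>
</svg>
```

Since the viewBox matches the mm dimensions, user units are millimetres directly. The only transform is the Y-flip y_m = 108.8302 − y_svg.

Shape 1 is a regular polygon drawn with `<polygon>`. Its stroke #ff00ff means cut at S777, F1366. After flipping Y the toolpath is (97.6732,81.8718) → (96.2282,86.8044) → (98.6943,91.3141) → (103.6269,92.7591) → (108.1366,90.2930) → (109.5816,85.3604) → (107.1155,80.8507) → (102.1829,79.4057) → (97.6732,81.8718), returning to the start.

Shape 2 is a closed polygon drawn with `<path>`. Its stroke #ff0000 means score at S511, F1749. After flipping Y the toolpath is (138.4730,35.1409) → (201.1908,84.9220) → (130.9305,101.1501) → (51.3781,6.9851) → (72.7321,24.5524) → (138.4730,35.1409), returning to the start.

Shape 3 is a rectangle drawn with `<polygon>`. Its stroke #ff00ff means cut at S777, F1366. After flipping Y the toolpath is (8.1477,82.3873) → (94.1769,82.3873) → (94.1769,72.4216) → (8.1477,72.4216) → (8.1477,82.3873), returning to the start.

Shape 4 is a rectangle drawn with `<path>`. Its stroke #ff00ff means cut at S777, F1366. After flipping Y the toolpath is (18.1365,65.8442) → (69.5056,65.8442) → (69.5056,29.0851) → (18.1365,29.0851) → (18.1365,65.8442), returning to the start.

G21
G90
G00 X97.6732 Y81.8718
M4 S777
G1 X96.2282 Y86.8044 F1366
G1 X98.6943 Y91.3141
G1 X103.6269 Y92.7591
G1 X108.1366 Y90.2930
G1 X109.5816 Y85.3604
G1 X107.1155 Y80.8507
G1 X102.1829 Y79.4057
G1 X97.6732 Y81.8718
M5
G00 X138.4730 Y35.1409
M4 S511
G1 X201.1908 Y84.9220 F1749
G1 X130.9305 Y101.1501
G1 X51.3781 Y6.9851
G1 X72.7321 Y24.5524
G1 X138.4730 Y35.1409
M5
G00 X8.1477 Y82.3873
M4 S777
G1 X94.1769 Y82.3873 F1366
G1 X94.1769 Y72.4216
G1 X8.1477 Y72.4216
G1 X8.1477 Y82.3873
M5
G00 X18.1365 Y65.8442
M4 S777
G1 X69.5056 Y65.8442 F1366
G1 X69.5056 Y29.0851
G1 X18.1365 Y29.0851
G1 X18.1365 Y65.8442
M5
G00 X0.0000 Y0.0000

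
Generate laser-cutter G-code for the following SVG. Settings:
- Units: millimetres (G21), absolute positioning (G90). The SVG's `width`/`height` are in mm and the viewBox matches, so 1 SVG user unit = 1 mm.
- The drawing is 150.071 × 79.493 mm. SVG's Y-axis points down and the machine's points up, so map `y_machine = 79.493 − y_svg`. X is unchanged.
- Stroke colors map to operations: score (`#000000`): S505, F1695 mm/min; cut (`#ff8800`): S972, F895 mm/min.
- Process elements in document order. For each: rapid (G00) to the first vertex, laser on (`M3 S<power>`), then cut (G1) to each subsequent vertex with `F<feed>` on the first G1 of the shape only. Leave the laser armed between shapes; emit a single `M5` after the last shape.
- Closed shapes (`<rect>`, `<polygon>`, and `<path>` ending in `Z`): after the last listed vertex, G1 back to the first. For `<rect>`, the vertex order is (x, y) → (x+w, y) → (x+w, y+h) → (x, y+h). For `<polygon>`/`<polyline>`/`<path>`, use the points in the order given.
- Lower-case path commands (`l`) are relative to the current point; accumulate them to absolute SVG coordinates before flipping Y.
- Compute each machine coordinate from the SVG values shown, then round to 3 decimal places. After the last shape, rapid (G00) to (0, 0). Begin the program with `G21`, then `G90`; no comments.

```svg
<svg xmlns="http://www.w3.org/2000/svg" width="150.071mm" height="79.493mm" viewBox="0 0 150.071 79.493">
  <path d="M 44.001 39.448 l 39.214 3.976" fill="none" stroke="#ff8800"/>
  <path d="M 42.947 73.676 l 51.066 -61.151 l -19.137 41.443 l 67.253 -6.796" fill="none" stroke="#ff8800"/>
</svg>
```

1 u = 1 mm; y_m = 79.493 − y.

[1] `<path>` line segment, #ff8800→cut S972 F895: (44.001,40.045) → (83.215,36.069)

[2] `<path>` open polyline, #ff8800→cut S972 F895: (42.947,5.817) → (94.013,66.968) → (74.876,25.525) → (142.129,32.321)

G21
G90
G00 X44.001 Y40.045
M3 S972
G1 X83.215 Y36.069 F895
G00 X42.947 Y5.817
M3 S972
G1 X94.013 Y66.968 F895
G1 X74.876 Y25.525
G1 X142.129 Y32.321
M5
G00 X0.000 Y0.000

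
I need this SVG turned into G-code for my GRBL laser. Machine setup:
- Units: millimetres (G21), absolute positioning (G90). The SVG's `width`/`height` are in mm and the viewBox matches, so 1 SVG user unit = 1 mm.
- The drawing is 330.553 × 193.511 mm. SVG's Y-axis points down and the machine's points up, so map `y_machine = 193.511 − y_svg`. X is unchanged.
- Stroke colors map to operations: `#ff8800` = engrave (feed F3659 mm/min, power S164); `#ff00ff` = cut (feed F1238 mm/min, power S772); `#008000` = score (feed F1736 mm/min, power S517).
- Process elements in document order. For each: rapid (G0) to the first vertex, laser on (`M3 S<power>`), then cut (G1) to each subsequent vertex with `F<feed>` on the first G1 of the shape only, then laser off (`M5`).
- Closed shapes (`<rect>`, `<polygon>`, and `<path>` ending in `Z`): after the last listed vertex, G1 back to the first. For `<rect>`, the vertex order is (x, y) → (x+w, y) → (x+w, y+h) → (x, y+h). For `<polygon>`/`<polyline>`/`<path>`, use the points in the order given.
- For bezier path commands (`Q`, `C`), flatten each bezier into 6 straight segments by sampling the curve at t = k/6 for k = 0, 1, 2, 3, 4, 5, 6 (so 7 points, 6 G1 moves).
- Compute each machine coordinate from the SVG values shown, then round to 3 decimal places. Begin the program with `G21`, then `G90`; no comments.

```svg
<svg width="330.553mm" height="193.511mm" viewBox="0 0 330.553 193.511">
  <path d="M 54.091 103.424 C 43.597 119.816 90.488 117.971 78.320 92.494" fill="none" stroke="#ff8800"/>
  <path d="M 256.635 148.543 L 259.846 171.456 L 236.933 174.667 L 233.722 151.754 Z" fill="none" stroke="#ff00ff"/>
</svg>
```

viewBox `0 0 330.553 193.511` with mm width/height → 1 unit = 1 mm. Flip: y_m = 193.511 − y_svg.

**Shape 1** — `<path>` cubic bezier, stroke `#ff8800` → engrave (S164, F3659). Control points (SVG): P0=(54.091,103.424), P1=(43.597,119.816), P2=(90.488,117.971), P3=(78.320,92.494); sampled at t=k/6. Machine vertices: (54.091,90.087) → (53.087,83.436) → (58.413,79.974) → (66.833,79.851) → (75.114,83.218) → (80.022,90.223) → (78.320,101.017). Open path.

**Shape 2** — `<path>` regular polygon, stroke `#ff00ff` → cut (S772, F1238). Machine vertices: (256.635,44.968) → (259.846,22.055) → (236.933,18.844) → (233.722,41.757) → (256.635,44.968). Closed: final G1 returns to the first vertex.

G21
G90
G0 X54.091 Y90.087
M3 S164
G1 X53.087 Y83.436 F3659
G1 X58.413 Y79.974
G1 X66.833 Y79.851
G1 X75.114 Y83.218
G1 X80.022 Y90.223
G1 X78.320 Y101.017
M5
G0 X256.635 Y44.968
M3 S772
G1 X259.846 Y22.055 F1238
G1 X236.933 Y18.844
G1 X233.722 Y41.757
G1 X256.635 Y44.968
M5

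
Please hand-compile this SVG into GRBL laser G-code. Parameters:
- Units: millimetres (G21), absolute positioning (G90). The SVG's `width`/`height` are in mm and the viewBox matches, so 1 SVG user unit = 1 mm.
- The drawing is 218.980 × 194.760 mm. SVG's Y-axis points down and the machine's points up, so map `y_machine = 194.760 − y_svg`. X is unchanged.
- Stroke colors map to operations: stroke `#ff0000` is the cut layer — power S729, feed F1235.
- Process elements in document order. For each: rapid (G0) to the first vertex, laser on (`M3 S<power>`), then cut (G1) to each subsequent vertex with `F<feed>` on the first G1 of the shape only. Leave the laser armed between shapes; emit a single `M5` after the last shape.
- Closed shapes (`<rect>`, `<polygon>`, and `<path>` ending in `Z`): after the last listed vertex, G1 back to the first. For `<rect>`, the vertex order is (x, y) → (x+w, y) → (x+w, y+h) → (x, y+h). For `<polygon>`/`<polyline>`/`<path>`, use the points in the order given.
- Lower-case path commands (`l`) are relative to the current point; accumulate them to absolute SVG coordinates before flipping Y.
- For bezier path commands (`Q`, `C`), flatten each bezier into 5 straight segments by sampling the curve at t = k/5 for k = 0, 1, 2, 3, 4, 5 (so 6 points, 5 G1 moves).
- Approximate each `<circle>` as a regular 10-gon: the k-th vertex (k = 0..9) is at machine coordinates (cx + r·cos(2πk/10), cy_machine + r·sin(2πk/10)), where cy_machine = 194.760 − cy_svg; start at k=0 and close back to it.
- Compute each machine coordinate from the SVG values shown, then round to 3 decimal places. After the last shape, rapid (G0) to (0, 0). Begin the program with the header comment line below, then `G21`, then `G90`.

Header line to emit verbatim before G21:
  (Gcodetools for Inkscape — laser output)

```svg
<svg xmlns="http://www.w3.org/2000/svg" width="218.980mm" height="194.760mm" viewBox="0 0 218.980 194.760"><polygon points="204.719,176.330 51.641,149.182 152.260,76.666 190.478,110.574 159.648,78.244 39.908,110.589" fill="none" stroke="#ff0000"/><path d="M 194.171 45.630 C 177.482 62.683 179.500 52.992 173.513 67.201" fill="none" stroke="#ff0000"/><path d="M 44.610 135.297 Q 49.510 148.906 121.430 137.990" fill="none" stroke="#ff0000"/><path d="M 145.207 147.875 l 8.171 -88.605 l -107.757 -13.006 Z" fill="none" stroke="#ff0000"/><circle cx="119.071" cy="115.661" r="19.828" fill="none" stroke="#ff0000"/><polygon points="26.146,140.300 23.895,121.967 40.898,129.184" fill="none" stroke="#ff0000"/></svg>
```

Since the viewBox matches the mm dimensions, user units are millimetres directly. The only transform is the Y-flip y_m = 194.760 − y_svg.

Shape 1 is a closed polygon drawn with `<polygon>`. Its stroke #ff0000 means cut at S729, F1235. After flipping Y the toolpath is (204.719,18.430) → (51.641,45.578) → (152.260,118.094) → (190.478,84.186) → (159.648,116.516) → (39.908,84.171) → (204.719,18.430), returning to the start.

Shape 2 is a cubic bezier drawn with `<path>`. Its stroke #ff0000 means cut at S729, F1235. After flipping Y the toolpath is (194.171,149.130) → (186.189,141.702) → (181.414,138.262) → (178.565,136.379) → (176.358,133.622) → (173.513,127.559).

Shape 3 is a quadratic bezier drawn with `<path>`. Its stroke #ff0000 means cut at S729, F1235. After flipping Y the toolpath is (44.610,59.463) → (49.251,55.000) → (59.253,52.500) → (74.617,51.961) → (95.343,53.385) → (121.430,56.770).

Shape 4 is a closed polygon drawn with `<path>`. Its stroke #ff0000 means cut at S729, F1235. After flipping Y the toolpath is (145.207,46.885) → (153.378,135.490) → (45.621,148.496) → (145.207,46.885), returning to the start.

Shape 5 is a circle drawn with `<circle>`. Its stroke #ff0000 means cut at S729, F1235. After flipping Y the toolpath is (138.899,79.099) → (135.112,90.754) → (125.198,97.957) → (112.944,97.957) → (103.030,90.754) → (99.243,79.099) → (103.030,67.444) → (112.944,60.241) → (125.198,60.241) → (135.112,67.444) → (138.899,79.099), returning to the start.

Shape 6 is a regular polygon drawn with `<polygon>`. Its stroke #ff0000 means cut at S729, F1235. After flipping Y the toolpath is (26.146,54.460) → (23.895,72.793) → (40.898,65.576) → (26.146,54.460), returning to the start.

(Gcodetools for Inkscape — laser output)
G21
G90
G0 X204.719 Y18.430
M3 S729
G1 X51.641 Y45.578 F1235
G1 X152.260 Y118.094
G1 X190.478 Y84.186
G1 X159.648 Y116.516
G1 X39.908 Y84.171
G1 X204.719 Y18.430
G0 X194.171 Y149.130
M3 S729
G1 X186.189 Y141.702 F1235
G1 X181.414 Y138.262
G1 X178.565 Y136.379
G1 X176.358 Y133.622
G1 X173.513 Y127.559
G0 X44.610 Y59.463
M3 S729
G1 X49.251 Y55.000 F1235
G1 X59.253 Y52.500
G1 X74.617 Y51.961
G1 X95.343 Y53.385
G1 X121.430 Y56.770
G0 X145.207 Y46.885
M3 S729
G1 X153.378 Y135.490 F1235
G1 X45.621 Y148.496
G1 X145.207 Y46.885
G0 X138.899 Y79.099
M3 S729
G1 X135.112 Y90.754 F1235
G1 X125.198 Y97.957
G1 X112.944 Y97.957
G1 X103.030 Y90.754
G1 X99.243 Y79.099
G1 X103.030 Y67.444
G1 X112.944 Y60.241
G1 X125.198 Y60.241
G1 X135.112 Y67.444
G1 X138.899 Y79.099
G0 X26.146 Y54.460
M3 S729
G1 X23.895 Y72.793 F1235
G1 X40.898 Y65.576
G1 X26.146 Y54.460
M5
G0 X0.000 Y0.000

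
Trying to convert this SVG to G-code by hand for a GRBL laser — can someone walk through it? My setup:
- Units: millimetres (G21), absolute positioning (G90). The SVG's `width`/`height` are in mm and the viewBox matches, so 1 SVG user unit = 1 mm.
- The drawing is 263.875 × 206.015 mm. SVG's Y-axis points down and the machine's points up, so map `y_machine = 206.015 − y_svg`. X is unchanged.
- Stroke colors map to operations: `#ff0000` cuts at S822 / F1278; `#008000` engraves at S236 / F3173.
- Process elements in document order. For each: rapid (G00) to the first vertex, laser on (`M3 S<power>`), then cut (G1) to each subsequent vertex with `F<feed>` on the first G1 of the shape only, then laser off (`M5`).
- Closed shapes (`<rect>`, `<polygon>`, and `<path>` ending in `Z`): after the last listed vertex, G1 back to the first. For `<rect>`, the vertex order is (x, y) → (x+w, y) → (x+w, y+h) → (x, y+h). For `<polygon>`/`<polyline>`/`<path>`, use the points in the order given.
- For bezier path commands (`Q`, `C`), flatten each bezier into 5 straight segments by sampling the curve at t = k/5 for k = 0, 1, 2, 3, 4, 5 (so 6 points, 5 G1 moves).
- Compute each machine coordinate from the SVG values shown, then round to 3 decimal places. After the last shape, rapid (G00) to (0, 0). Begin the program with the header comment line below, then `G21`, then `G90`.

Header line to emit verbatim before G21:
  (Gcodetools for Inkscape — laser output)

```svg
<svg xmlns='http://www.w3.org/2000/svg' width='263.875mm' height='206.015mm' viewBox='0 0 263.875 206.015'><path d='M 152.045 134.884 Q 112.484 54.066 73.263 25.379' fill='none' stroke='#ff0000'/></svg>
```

(Gcodetools for Inkscape — laser output)
G21
G90
G00 X152.045 Y71.131
M3 S822
G1 X136.234 Y101.373 F1278
G1 X120.451 Y127.444
G1 X104.694 Y149.345
G1 X88.965 Y167.076
G1 X73.263 Y180.636
M5
G00 X0.000 Y0.000

1 u = 1 mm; y_m = 206.015 − y.

[1] `<path>` quadratic bezier, #ff0000→cut S822 F1278: (152.045,71.131) → (136.234,101.373) → (120.451,127.444) → (104.694,149.345) → (88.965,167.076) → (73.263,180.636)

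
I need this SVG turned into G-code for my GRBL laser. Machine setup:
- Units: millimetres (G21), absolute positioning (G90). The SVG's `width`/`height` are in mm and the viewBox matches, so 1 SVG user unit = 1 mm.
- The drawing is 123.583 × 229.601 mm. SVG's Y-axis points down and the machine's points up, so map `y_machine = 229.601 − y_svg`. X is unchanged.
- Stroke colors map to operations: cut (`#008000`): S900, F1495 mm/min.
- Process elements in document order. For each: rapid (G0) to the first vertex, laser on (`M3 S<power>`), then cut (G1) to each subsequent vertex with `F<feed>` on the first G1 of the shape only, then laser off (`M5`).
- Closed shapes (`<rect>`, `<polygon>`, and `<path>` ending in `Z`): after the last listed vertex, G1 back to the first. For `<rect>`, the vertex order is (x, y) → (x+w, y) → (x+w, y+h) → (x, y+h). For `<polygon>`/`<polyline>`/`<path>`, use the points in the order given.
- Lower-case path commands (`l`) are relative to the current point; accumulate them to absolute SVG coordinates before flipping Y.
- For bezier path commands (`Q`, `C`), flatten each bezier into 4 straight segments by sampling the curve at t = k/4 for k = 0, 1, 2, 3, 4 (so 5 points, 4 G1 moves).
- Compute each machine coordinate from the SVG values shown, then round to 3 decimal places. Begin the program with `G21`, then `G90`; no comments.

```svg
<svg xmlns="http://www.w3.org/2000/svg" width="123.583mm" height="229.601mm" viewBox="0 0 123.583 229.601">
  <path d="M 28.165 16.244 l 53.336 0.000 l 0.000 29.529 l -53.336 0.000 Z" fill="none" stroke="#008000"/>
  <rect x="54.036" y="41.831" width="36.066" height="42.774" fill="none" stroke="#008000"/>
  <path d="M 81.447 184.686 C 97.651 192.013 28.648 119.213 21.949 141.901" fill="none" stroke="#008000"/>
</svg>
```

G21
G90
G0 X28.165 Y213.357
M3 S900
G1 X81.501 Y213.357 F1495
G1 X81.501 Y183.828
G1 X28.165 Y183.828
G1 X28.165 Y213.357
M5
G0 X54.036 Y187.770
M3 S900
G1 X90.102 Y187.770 F1495
G1 X90.102 Y144.996
G1 X54.036 Y144.996
G1 X54.036 Y187.770
M5
G0 X81.447 Y44.915
M3 S900
G1 X79.929 Y51.700 F1495
G1 X60.287 Y72.068
G1 X36.350 Y89.556
G1 X21.949 Y87.700
M5

viewBox `0 0 123.583 229.601` with mm width/height → 1 unit = 1 mm. Flip: y_m = 229.601 − y_svg.

**Shape 1** — `<path>` rectangle, stroke `#008000` → cut (S900, F1495). Machine vertices: (28.165,213.357) → (81.501,213.357) → (81.501,183.828) → (28.165,183.828) → (28.165,213.357). Closed: final G1 returns to the first vertex.

**Shape 2** — `<rect>` rectangle, stroke `#008000` → cut (S900, F1495). Machine vertices: (54.036,187.770) → (90.102,187.770) → (90.102,144.996) → (54.036,144.996) → (54.036,187.770). Closed: final G1 returns to the first vertex.

**Shape 3** — `<path>` cubic bezier, stroke `#008000` → cut (S900, F1495). Control points (SVG): P0=(81.447,184.686), P1=(97.651,192.013), P2=(28.648,119.213), P3=(21.949,141.901); sampled at t=k/4. Machine vertices: (81.447,44.915) → (79.929,51.700) → (60.287,72.068) → (36.350,89.556) → (21.949,87.700). Open path.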